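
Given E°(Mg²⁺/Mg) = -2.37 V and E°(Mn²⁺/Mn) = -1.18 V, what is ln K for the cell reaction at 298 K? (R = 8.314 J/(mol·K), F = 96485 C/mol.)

E°_cell = -1.18 − (-2.37) = 1.19 V, with n = 2 electrons transferred.
At equilibrium E = 0, so the Nernst equation gives ln K = nFE°/RT = (2)(96485)(1.19)/((8.314)(298)) = 92.69.

ln K = 92.7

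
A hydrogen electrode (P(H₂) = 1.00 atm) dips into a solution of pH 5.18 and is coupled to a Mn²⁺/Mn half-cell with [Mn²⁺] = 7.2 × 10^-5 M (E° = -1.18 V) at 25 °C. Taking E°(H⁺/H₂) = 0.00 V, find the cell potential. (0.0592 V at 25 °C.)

1.00 V

The hydrogen couple is the cathode, so E°_cell = 1.18 V; n = 2.
[H⁺] = 10^(−5.18) = 6.6 × 10^-6 M, and Q = [Mn²⁺]·P(H₂) / [H⁺]^2 = 1.65 × 10^6.
E = E° − (0.0592/2) log Q = 1.18 − (0.0592/2)(6.217) = 0.996 V.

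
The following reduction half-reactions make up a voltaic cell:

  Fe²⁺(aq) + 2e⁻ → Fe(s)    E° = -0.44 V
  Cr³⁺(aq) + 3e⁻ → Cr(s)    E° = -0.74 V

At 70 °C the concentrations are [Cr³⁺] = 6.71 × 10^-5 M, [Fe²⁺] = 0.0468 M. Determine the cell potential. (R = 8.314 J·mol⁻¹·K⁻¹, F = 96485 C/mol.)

The Fe²⁺/Fe couple has the higher reduction potential and acts as the cathode, so E°_cell = -0.44 − (-0.74) = 0.30 V.
Balancing electrons gives n = 6; the reaction quotient is Q = [Cr³⁺]^2/[Fe²⁺]^3 = 4.39 × 10^-5.
E = E° − (RT/nF) ln Q = 0.30 − (8.314×343)/(6×96485) × (-10.033) = 0.300 + 0.049 = 0.349 V.

0.349 V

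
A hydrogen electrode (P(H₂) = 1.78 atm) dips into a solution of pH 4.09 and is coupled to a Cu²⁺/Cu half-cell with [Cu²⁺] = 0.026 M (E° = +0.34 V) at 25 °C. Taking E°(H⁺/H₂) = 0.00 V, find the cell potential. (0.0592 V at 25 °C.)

The Cu²⁺/Cu couple is the cathode, so E°_cell = 0.34 V; n = 2.
[H⁺] = 10^(−4.09) = 8.1 × 10^-5 M, and Q = [H⁺]^2 / ([Cu²⁺]·P(H₂)) = 1.43 × 10^-7.
E = E° − (0.0592/2) log Q = 0.34 − (0.0592/2)(-6.845) = 0.543 V.

0.54 V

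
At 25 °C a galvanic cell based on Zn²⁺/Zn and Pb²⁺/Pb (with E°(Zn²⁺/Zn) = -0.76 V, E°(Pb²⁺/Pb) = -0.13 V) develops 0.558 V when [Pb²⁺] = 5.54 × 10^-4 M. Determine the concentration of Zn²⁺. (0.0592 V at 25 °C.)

0.15 M

From the Nernst equation, log Q = n(E° − E)/0.0592 = 2(0.63 − 0.558)/0.0592 = 2.432, so Q = 271.
With Q = [Zn²⁺]/[Pb²⁺] and the known concentrations, [Zn²⁺] in the numerator gives [Zn²⁺] = 0.15 M.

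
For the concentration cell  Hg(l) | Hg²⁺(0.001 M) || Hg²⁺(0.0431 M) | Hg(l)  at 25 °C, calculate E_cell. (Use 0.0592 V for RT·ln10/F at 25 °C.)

Both half-cells are Hg²⁺/Hg, so E°_cell = 0. The concentrated side is the cathode; the cell reaction moves Hg²⁺ from high to low concentration with n = 2.
Q = [Hg²⁺]_dilute/[Hg²⁺]_conc = 0.001/0.0431 = 0.0232.
E = 0 − (0.0592/2) log Q = −(0.0592/2)(-1.634) = 0.0484 V.

0.048 V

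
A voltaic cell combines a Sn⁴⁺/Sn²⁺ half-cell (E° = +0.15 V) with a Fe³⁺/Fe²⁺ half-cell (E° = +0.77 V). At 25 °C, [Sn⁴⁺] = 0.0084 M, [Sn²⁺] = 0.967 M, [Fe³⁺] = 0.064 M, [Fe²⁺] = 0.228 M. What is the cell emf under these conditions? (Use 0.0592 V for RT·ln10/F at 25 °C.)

The Fe³⁺/Fe²⁺ couple has the higher reduction potential and acts as the cathode, so E°_cell = +0.77 − (+0.15) = 0.62 V.
Balancing electrons gives n = 2; the reaction quotient is Q = [Sn⁴⁺]·[Fe²⁺]^2/([Sn²⁺]·[Fe³⁺]^2) = 0.110.
At 25 °C, E = E° − (0.0592/n) log Q = 0.62 − (0.0592/2)(-0.958) = 0.620 + 0.028 = 0.648 V.

0.648 V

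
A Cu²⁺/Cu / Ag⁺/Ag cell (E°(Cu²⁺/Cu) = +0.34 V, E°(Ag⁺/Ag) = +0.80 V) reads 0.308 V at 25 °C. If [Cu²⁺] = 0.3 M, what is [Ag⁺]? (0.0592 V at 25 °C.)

0.0015 M

From the Nernst equation, log Q = n(E° − E)/0.0592 = 2(0.46 − 0.308)/0.0592 = 5.135, so Q = 1.37 × 10^5.
With Q = [Cu²⁺]/[Ag⁺]^2 and the known concentrations, [Ag⁺]^2 in the denominator gives [Ag⁺] = 0.0015 M.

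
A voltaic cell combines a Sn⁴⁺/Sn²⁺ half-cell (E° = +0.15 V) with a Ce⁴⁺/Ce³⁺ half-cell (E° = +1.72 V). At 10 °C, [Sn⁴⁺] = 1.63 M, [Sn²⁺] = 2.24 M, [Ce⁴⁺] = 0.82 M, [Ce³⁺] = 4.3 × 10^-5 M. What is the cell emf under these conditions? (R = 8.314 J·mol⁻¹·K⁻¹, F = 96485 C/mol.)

The Ce⁴⁺/Ce³⁺ couple has the higher reduction potential and acts as the cathode, so E°_cell = +1.72 − (+0.15) = 1.57 V.
Balancing electrons gives n = 2; the reaction quotient is Q = [Sn⁴⁺]·[Ce³⁺]^2/([Sn²⁺]·[Ce⁴⁺]^2) = 2 × 10^-9.
E = E° − (RT/nF) ln Q = 1.57 − (8.314×283)/(2×96485) × (-20.030) = 1.570 + 0.244 = 1.814 V.

1.81 V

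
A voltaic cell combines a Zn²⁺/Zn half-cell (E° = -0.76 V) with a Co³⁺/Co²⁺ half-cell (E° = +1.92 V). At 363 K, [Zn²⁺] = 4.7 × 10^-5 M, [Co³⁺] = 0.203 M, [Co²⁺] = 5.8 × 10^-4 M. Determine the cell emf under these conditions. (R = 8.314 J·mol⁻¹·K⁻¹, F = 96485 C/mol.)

3.02 V

The Co³⁺/Co²⁺ couple has the higher reduction potential and acts as the cathode, so E°_cell = +1.92 − (-0.76) = 2.68 V.
Balancing electrons gives n = 2; the reaction quotient is Q = [Zn²⁺]·[Co²⁺]^2/[Co³⁺]^2 = 3.84 × 10^-10.
E = E° − (RT/nF) ln Q = 2.68 − (8.314×363)/(2×96485) × (-21.681) = 2.680 + 0.339 = 3.019 V.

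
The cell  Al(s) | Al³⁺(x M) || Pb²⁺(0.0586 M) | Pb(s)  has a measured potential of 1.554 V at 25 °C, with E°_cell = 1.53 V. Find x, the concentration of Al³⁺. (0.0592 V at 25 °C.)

From the Nernst equation, log Q = n(E° − E)/0.0592 = 6(1.53 − 1.554)/0.0592 = -2.432, so Q = 0.00369.
With Q = [Al³⁺]^2/[Pb²⁺]^3 and the known concentrations, [Al³⁺]^2 in the numerator gives [Al³⁺] = 8.6 × 10^-4 M.

8.6 × 10^-4 M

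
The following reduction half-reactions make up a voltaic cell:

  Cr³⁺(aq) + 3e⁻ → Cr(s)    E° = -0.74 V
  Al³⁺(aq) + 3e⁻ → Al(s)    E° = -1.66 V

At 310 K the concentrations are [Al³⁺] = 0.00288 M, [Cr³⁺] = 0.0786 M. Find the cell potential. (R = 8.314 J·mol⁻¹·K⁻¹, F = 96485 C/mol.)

The Cr³⁺/Cr couple has the higher reduction potential and acts as the cathode, so E°_cell = -0.74 − (-1.66) = 0.92 V.
Balancing electrons gives n = 3; the reaction quotient is Q = [Al³⁺]/[Cr³⁺] = 0.0366.
E = E° − (RT/nF) ln Q = 0.92 − (8.314×310)/(3×96485) × (-3.307) = 0.920 + 0.029 = 0.949 V.

0.949 V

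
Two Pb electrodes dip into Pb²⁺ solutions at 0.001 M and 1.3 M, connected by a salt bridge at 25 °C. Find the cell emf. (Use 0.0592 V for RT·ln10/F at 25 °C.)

Both half-cells are Pb²⁺/Pb, so E°_cell = 0. The concentrated side is the cathode; the cell reaction moves Pb²⁺ from high to low concentration with n = 2.
Q = [Pb²⁺]_dilute/[Pb²⁺]_conc = 0.001/1.3 = 7.69 × 10^-4.
E = 0 − (0.0592/2) log Q = −(0.0592/2)(-3.114) = 0.0922 V.

0.092 V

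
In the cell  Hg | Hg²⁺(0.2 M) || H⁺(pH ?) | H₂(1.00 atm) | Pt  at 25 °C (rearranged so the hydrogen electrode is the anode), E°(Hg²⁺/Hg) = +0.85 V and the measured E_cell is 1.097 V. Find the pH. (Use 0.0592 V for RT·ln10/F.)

E°_cell = 0.85 V and n = 2.
log Q = n(E° − E)/0.0592 = 2×(0.85 − 1.097)/0.0592 = -8.345.
With Q = [H⁺]^2 / ([Hg²⁺]·P(H₂)), solving for [H⁺] gives log[H⁺] = -4.522, so pH = 4.52.

pH = 4.52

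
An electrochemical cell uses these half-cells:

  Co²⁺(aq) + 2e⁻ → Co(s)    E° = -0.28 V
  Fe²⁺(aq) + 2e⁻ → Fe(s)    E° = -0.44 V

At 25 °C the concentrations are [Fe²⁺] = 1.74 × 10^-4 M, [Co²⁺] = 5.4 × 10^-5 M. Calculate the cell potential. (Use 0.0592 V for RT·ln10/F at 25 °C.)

The Co²⁺/Co couple has the higher reduction potential and acts as the cathode, so E°_cell = -0.28 − (-0.44) = 0.16 V.
Balancing electrons gives n = 2; the reaction quotient is Q = [Fe²⁺]/[Co²⁺] = 3.22.
At 25 °C, E = E° − (0.0592/n) log Q = 0.16 − (0.0592/2)(0.508) = 0.160 − 0.015 = 0.145 V.

0.145 V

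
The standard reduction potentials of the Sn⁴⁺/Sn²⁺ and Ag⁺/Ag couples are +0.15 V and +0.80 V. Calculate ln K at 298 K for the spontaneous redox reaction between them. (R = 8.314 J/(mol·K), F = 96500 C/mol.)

ln K = 50.6

E°_cell = +0.80 − (+0.15) = 0.65 V, with n = 2 electrons transferred.
At equilibrium E = 0, so the Nernst equation gives ln K = nFE°/RT = (2)(96500)(0.65)/((8.314)(298)) = 50.63.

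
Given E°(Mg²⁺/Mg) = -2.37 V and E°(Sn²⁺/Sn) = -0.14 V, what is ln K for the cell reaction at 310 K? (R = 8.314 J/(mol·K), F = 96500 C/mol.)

E°_cell = -0.14 − (-2.37) = 2.23 V, with n = 2 electrons transferred.
At equilibrium E = 0, so the Nernst equation gives ln K = nFE°/RT = (2)(96500)(2.23)/((8.314)(310)) = 166.99.

ln K = 167.0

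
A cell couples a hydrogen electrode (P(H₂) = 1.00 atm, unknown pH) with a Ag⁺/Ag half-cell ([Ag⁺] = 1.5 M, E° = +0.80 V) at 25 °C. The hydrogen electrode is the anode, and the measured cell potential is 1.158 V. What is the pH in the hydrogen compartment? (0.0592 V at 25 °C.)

E°_cell = 0.80 V and n = 2.
log Q = n(E° − E)/0.0592 = 2×(0.80 − 1.158)/0.0592 = -12.095.
With Q = [H⁺]^2 / ([Ag⁺]^2·P(H₂)), solving for [H⁺] gives log[H⁺] = -5.871, so pH = 5.87.

pH = 5.87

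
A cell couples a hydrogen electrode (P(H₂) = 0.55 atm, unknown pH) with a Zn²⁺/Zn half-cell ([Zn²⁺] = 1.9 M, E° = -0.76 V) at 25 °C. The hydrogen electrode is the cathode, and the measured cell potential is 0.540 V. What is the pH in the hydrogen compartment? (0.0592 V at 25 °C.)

E°_cell = 0.76 V and n = 2.
log Q = n(E° − E)/0.0592 = 2×(0.76 − 0.540)/0.0592 = 7.432.
With Q = [Zn²⁺]·P(H₂) / [H⁺]^2, solving for [H⁺] gives log[H⁺] = -3.707, so pH = 3.71.

pH = 3.71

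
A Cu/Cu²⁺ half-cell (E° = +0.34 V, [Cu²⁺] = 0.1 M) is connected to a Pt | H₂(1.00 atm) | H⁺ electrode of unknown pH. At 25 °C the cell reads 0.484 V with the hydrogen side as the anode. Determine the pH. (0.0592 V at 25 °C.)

E°_cell = 0.34 V and n = 2.
log Q = n(E° − E)/0.0592 = 2×(0.34 − 0.484)/0.0592 = -4.865.
With Q = [H⁺]^2 / ([Cu²⁺]·P(H₂)), solving for [H⁺] gives log[H⁺] = -2.932, so pH = 2.93.

pH = 2.93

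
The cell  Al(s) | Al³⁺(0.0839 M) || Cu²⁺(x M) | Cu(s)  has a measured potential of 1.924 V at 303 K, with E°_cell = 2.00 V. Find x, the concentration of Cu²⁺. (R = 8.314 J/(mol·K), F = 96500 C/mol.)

5.7 × 10^-4 M

From the Nernst equation, ln Q = nF(E° − E)/RT = 6×96500×(2.00 − 1.924)/(8.314×303) = 17.468, so Q = 3.86 × 10^7.
With Q = [Al³⁺]^2/[Cu²⁺]^3 and the known concentrations, [Cu²⁺]^3 in the denominator gives [Cu²⁺] = 5.7 × 10^-4 M.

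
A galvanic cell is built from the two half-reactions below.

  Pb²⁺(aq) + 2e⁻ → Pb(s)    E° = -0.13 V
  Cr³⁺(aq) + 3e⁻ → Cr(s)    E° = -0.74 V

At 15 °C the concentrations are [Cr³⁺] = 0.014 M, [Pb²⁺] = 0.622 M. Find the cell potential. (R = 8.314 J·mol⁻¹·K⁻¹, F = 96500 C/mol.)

0.639 V

The Pb²⁺/Pb couple has the higher reduction potential and acts as the cathode, so E°_cell = -0.13 − (-0.74) = 0.61 V.
Balancing electrons gives n = 6; the reaction quotient is Q = [Cr³⁺]^2/[Pb²⁺]^3 = 8.14 × 10^-4.
E = E° − (RT/nF) ln Q = 0.61 − (8.314×288)/(6×96500) × (-7.113) = 0.610 + 0.029 = 0.639 V.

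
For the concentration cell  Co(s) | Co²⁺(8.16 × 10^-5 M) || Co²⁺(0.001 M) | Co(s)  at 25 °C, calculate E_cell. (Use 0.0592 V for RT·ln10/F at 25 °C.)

Both half-cells are Co²⁺/Co, so E°_cell = 0. The concentrated side is the cathode; the cell reaction moves Co²⁺ from high to low concentration with n = 2.
Q = [Co²⁺]_dilute/[Co²⁺]_conc = 8.16 × 10^-5/0.001 = 0.0816.
E = 0 − (0.0592/2) log Q = −(0.0592/2)(-1.088) = 0.0322 V.

0.032 V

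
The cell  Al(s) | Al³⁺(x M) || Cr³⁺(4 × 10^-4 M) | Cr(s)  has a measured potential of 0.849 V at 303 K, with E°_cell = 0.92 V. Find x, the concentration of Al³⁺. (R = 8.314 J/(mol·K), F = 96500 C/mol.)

From the Nernst equation, ln Q = nF(E° − E)/RT = 3×96500×(0.92 − 0.849)/(8.314×303) = 8.159, so Q = 3500.
With Q = [Al³⁺]/[Cr³⁺] and the known concentrations, [Al³⁺] in the numerator gives [Al³⁺] = 1.4 M.

1.4 M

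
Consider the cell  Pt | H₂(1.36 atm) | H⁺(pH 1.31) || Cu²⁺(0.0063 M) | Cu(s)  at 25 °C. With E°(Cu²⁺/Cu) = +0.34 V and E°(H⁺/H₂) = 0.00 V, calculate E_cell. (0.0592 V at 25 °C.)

The Cu²⁺/Cu couple is the cathode, so E°_cell = 0.34 V; n = 2.
[H⁺] = 10^(−1.31) = 0.049 M, and Q = [H⁺]^2 / ([Cu²⁺]·P(H₂)) = 0.280.
E = E° − (0.0592/2) log Q = 0.34 − (0.0592/2)(-0.553) = 0.356 V.

0.36 V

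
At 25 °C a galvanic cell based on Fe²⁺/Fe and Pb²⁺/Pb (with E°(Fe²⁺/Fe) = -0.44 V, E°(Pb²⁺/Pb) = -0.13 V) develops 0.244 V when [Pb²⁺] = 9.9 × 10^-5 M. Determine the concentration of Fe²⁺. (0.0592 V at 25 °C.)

From the Nernst equation, log Q = n(E° − E)/0.0592 = 2(0.31 − 0.244)/0.0592 = 2.230, so Q = 170.
With Q = [Fe²⁺]/[Pb²⁺] and the known concentrations, [Fe²⁺] in the numerator gives [Fe²⁺] = 0.017 M.

0.017 M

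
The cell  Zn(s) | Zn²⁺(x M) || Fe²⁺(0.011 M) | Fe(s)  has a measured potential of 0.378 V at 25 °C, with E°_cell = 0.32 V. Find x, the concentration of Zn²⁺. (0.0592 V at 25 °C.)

From the Nernst equation, log Q = n(E° − E)/0.0592 = 2(0.32 − 0.378)/0.0592 = -1.959, so Q = 0.0110.
With Q = [Zn²⁺]/[Fe²⁺] and the known concentrations, [Zn²⁺] in the numerator gives [Zn²⁺] = 1.2 × 10^-4 M.

1.2 × 10^-4 M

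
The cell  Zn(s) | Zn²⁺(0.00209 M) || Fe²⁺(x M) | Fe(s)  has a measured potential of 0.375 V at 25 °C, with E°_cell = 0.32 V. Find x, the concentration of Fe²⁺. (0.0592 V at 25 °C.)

From the Nernst equation, log Q = n(E° − E)/0.0592 = 2(0.32 − 0.375)/0.0592 = -1.858, so Q = 0.0139.
With Q = [Zn²⁺]/[Fe²⁺] and the known concentrations, [Fe²⁺] in the denominator gives [Fe²⁺] = 0.15 M.

0.15 M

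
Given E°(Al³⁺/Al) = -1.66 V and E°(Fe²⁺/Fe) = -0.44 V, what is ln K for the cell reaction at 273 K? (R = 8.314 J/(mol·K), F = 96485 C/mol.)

ln K = 311.2

E°_cell = -0.44 − (-1.66) = 1.22 V, with n = 6 electrons transferred.
At equilibrium E = 0, so the Nernst equation gives ln K = nFE°/RT = (6)(96485)(1.22)/((8.314)(273)) = 311.17.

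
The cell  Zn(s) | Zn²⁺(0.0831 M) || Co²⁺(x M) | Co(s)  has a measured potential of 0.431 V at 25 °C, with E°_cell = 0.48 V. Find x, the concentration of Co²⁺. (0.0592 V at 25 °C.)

0.0018 M

From the Nernst equation, log Q = n(E° − E)/0.0592 = 2(0.48 − 0.431)/0.0592 = 1.655, so Q = 45.2.
With Q = [Zn²⁺]/[Co²⁺] and the known concentrations, [Co²⁺] in the denominator gives [Co²⁺] = 0.0018 M.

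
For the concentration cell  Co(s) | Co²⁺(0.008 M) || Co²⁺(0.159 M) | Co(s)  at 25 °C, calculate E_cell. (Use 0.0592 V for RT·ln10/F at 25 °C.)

0.038 V

Both half-cells are Co²⁺/Co, so E°_cell = 0. The concentrated side is the cathode; the cell reaction moves Co²⁺ from high to low concentration with n = 2.
Q = [Co²⁺]_dilute/[Co²⁺]_conc = 0.008/0.159 = 0.0503.
E = 0 − (0.0592/2) log Q = −(0.0592/2)(-1.298) = 0.0384 V.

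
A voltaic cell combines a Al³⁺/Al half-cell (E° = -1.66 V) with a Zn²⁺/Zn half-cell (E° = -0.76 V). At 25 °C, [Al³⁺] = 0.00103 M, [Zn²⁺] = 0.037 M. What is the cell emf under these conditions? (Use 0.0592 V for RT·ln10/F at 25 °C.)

0.917 V

The Zn²⁺/Zn couple has the higher reduction potential and acts as the cathode, so E°_cell = -0.76 − (-1.66) = 0.90 V.
Balancing electrons gives n = 6; the reaction quotient is Q = [Al³⁺]^2/[Zn²⁺]^3 = 0.0209.
At 25 °C, E = E° − (0.0592/n) log Q = 0.90 − (0.0592/6)(-1.679) = 0.900 + 0.017 = 0.917 V.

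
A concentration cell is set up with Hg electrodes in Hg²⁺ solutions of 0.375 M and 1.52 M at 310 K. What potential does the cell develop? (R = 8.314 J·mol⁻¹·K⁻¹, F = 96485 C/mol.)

Both half-cells are Hg²⁺/Hg, so E°_cell = 0. The concentrated side is the cathode; the cell reaction moves Hg²⁺ from high to low concentration with n = 2.
Q = [Hg²⁺]_dilute/[Hg²⁺]_conc = 0.375/1.52 = 0.247.
E = 0 − (RT/nF) ln Q = −((8.314×310)/(2×96485))(-1.400) = 0.0187 V.

0.019 V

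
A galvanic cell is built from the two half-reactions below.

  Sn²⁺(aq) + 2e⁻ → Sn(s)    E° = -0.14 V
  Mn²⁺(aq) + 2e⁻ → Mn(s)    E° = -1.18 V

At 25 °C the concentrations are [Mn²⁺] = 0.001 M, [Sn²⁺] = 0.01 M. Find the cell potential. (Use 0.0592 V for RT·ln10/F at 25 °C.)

1.07 V

The Sn²⁺/Sn couple has the higher reduction potential and acts as the cathode, so E°_cell = -0.14 − (-1.18) = 1.04 V.
Balancing electrons gives n = 2; the reaction quotient is Q = [Mn²⁺]/[Sn²⁺] = 0.100.
At 25 °C, E = E° − (0.0592/n) log Q = 1.04 − (0.0592/2)(-1.000) = 1.040 + 0.030 = 1.070 V.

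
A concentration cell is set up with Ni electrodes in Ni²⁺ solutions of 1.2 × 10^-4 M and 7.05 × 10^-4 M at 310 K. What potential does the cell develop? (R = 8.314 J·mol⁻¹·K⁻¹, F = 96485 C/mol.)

Both half-cells are Ni²⁺/Ni, so E°_cell = 0. The concentrated side is the cathode; the cell reaction moves Ni²⁺ from high to low concentration with n = 2.
Q = [Ni²⁺]_dilute/[Ni²⁺]_conc = 1.2 × 10^-4/7.05 × 10^-4 = 0.170.
E = 0 − (RT/nF) ln Q = −((8.314×310)/(2×96485))(-1.771) = 0.0237 V.

0.024 V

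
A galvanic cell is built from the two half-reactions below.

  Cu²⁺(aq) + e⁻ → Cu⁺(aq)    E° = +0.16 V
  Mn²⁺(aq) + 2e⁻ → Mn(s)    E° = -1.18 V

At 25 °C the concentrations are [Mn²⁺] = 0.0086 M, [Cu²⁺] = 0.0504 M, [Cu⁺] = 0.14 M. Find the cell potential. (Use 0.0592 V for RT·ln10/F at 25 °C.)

The Cu²⁺/Cu⁺ couple has the higher reduction potential and acts as the cathode, so E°_cell = +0.16 − (-1.18) = 1.34 V.
Balancing electrons gives n = 2; the reaction quotient is Q = [Mn²⁺]·[Cu⁺]^2/[Cu²⁺]^2 = 0.0664.
At 25 °C, E = E° − (0.0592/n) log Q = 1.34 − (0.0592/2)(-1.178) = 1.340 + 0.035 = 1.375 V.

1.37 V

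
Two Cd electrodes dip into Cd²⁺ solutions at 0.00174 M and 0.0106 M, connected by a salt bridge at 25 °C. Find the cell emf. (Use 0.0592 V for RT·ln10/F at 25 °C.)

Both half-cells are Cd²⁺/Cd, so E°_cell = 0. The concentrated side is the cathode; the cell reaction moves Cd²⁺ from high to low concentration with n = 2.
Q = [Cd²⁺]_dilute/[Cd²⁺]_conc = 0.00174/0.0106 = 0.164.
E = 0 − (0.0592/2) log Q = −(0.0592/2)(-0.785) = 0.0232 V.

0.023 V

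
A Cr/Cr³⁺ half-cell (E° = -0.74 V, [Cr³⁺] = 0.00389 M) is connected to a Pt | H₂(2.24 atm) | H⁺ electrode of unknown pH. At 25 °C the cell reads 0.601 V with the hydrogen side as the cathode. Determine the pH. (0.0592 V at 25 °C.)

E°_cell = 0.74 V and n = 6.
log Q = n(E° − E)/0.0592 = 6×(0.74 − 0.601)/0.0592 = 14.088.
With Q = [Cr³⁺]^2·P(H₂)^3 / [H⁺]^6, solving for [H⁺] gives log[H⁺] = -2.976, so pH = 2.98.

pH = 2.98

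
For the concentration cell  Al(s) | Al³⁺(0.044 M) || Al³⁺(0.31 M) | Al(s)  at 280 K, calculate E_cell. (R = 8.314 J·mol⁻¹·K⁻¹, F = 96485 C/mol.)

Both half-cells are Al³⁺/Al, so E°_cell = 0. The concentrated side is the cathode; the cell reaction moves Al³⁺ from high to low concentration with n = 3.
Q = [Al³⁺]_dilute/[Al³⁺]_conc = 0.044/0.31 = 0.142.
E = 0 − (RT/nF) ln Q = −((8.314×280)/(3×96485))(-1.952) = 0.0157 V.

0.016 V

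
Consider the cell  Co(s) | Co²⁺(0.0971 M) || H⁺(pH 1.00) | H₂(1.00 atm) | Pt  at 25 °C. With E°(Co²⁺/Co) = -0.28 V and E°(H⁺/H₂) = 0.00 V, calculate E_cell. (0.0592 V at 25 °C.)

The hydrogen couple is the cathode, so E°_cell = 0.28 V; n = 2.
[H⁺] = 10^(−1.00) = 0.10 M, and Q = [Co²⁺]·P(H₂) / [H⁺]^2 = 9.71.
E = E° − (0.0592/2) log Q = 0.28 − (0.0592/2)(0.987) = 0.251 V.

0.25 V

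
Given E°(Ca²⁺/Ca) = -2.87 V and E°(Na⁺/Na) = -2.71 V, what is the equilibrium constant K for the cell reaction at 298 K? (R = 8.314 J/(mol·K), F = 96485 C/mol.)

2.6 × 10^5

E°_cell = -2.71 − (-2.87) = 0.16 V, with n = 2 electrons transferred.
At equilibrium E = 0, so the Nernst equation gives ln K = nFE°/RT = (2)(96485)(0.16)/((8.314)(298)) = 12.46.
K = e^12.46 = 2.6 × 10^5.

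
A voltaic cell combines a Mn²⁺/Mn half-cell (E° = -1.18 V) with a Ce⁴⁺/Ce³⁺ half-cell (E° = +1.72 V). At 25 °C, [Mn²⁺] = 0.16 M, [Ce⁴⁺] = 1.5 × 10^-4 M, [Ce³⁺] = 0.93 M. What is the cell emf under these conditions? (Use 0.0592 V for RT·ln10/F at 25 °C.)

2.70 V

The Ce⁴⁺/Ce³⁺ couple has the higher reduction potential and acts as the cathode, so E°_cell = +1.72 − (-1.18) = 2.90 V.
Balancing electrons gives n = 2; the reaction quotient is Q = [Mn²⁺]·[Ce³⁺]^2/[Ce⁴⁺]^2 = 6.15 × 10^6.
At 25 °C, E = E° − (0.0592/n) log Q = 2.90 − (0.0592/2)(6.789) = 2.900 − 0.201 = 2.699 V.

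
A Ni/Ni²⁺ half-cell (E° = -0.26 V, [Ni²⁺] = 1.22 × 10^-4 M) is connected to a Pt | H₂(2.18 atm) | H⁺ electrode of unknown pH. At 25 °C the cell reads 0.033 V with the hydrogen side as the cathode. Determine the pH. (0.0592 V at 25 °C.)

pH = 5.62

E°_cell = 0.26 V and n = 2.
log Q = n(E° − E)/0.0592 = 2×(0.26 − 0.033)/0.0592 = 7.669.
With Q = [Ni²⁺]·P(H₂) / [H⁺]^2, solving for [H⁺] gives log[H⁺] = -5.622, so pH = 5.62.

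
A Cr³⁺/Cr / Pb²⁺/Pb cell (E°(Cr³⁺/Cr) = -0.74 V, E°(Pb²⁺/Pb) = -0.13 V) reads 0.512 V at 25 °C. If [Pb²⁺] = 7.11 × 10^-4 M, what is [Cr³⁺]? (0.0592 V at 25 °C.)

1.8 M

From the Nernst equation, log Q = n(E° − E)/0.0592 = 6(0.61 − 0.512)/0.0592 = 9.932, so Q = 8.56 × 10^9.
With Q = [Cr³⁺]^2/[Pb²⁺]^3 and the known concentrations, [Cr³⁺]^2 in the numerator gives [Cr³⁺] = 1.8 M.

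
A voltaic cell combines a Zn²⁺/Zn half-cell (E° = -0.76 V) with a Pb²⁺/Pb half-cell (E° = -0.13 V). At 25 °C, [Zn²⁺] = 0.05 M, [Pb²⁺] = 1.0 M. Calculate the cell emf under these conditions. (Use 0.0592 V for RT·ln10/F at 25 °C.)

The Pb²⁺/Pb couple has the higher reduction potential and acts as the cathode, so E°_cell = -0.13 − (-0.76) = 0.63 V.
Balancing electrons gives n = 2; the reaction quotient is Q = [Zn²⁺]/[Pb²⁺] = 0.0500.
At 25 °C, E = E° − (0.0592/n) log Q = 0.63 − (0.0592/2)(-1.301) = 0.630 + 0.039 = 0.669 V.

0.669 V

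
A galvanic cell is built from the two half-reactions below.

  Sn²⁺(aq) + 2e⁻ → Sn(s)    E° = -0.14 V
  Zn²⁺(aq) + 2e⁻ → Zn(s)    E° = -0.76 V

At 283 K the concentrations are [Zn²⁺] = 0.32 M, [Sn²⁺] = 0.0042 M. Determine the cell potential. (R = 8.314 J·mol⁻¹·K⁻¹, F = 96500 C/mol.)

0.567 V

The Sn²⁺/Sn couple has the higher reduction potential and acts as the cathode, so E°_cell = -0.14 − (-0.76) = 0.62 V.
Balancing electrons gives n = 2; the reaction quotient is Q = [Zn²⁺]/[Sn²⁺] = 76.2.
E = E° − (RT/nF) ln Q = 0.62 − (8.314×283)/(2×96500) × (4.333) = 0.620 − 0.053 = 0.567 V.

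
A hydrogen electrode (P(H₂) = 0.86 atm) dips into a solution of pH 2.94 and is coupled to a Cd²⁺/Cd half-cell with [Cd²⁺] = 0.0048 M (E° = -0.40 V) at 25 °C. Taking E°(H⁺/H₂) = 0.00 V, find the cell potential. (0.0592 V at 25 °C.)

0.30 V

The hydrogen couple is the cathode, so E°_cell = 0.40 V; n = 2.
[H⁺] = 10^(−2.94) = 0.0011 M, and Q = [Cd²⁺]·P(H₂) / [H⁺]^2 = 3130.
E = E° − (0.0592/2) log Q = 0.40 − (0.0592/2)(3.496) = 0.297 V.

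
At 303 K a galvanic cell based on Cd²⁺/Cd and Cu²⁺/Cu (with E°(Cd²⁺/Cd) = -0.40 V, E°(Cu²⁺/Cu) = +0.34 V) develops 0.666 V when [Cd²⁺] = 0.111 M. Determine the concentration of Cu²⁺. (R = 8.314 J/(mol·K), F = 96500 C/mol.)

From the Nernst equation, ln Q = nF(E° − E)/RT = 2×96500×(0.74 − 0.666)/(8.314×303) = 5.669, so Q = 290.
With Q = [Cd²⁺]/[Cu²⁺] and the known concentrations, [Cu²⁺] in the denominator gives [Cu²⁺] = 3.8 × 10^-4 M.

3.8 × 10^-4 M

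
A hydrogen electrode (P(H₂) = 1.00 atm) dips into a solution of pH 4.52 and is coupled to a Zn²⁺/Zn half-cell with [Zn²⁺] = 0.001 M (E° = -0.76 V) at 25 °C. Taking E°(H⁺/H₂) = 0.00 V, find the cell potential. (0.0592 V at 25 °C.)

0.58 V

The hydrogen couple is the cathode, so E°_cell = 0.76 V; n = 2.
[H⁺] = 10^(−4.52) = 3 × 10^-5 M, and Q = [Zn²⁺]·P(H₂) / [H⁺]^2 = 1.1 × 10^6.
E = E° − (0.0592/2) log Q = 0.76 − (0.0592/2)(6.040) = 0.581 V.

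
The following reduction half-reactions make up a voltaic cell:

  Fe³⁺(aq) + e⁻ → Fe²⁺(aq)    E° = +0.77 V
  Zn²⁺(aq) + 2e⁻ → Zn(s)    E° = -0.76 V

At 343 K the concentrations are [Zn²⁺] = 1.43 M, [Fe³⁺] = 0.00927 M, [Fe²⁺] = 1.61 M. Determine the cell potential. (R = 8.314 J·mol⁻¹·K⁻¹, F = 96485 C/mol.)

1.37 V

The Fe³⁺/Fe²⁺ couple has the higher reduction potential and acts as the cathode, so E°_cell = +0.77 − (-0.76) = 1.53 V.
Balancing electrons gives n = 2; the reaction quotient is Q = [Zn²⁺]·[Fe²⁺]^2/[Fe³⁺]^2 = 4.31 × 10^4.
E = E° − (RT/nF) ln Q = 1.53 − (8.314×343)/(2×96485) × (10.672) = 1.530 − 0.158 = 1.372 V.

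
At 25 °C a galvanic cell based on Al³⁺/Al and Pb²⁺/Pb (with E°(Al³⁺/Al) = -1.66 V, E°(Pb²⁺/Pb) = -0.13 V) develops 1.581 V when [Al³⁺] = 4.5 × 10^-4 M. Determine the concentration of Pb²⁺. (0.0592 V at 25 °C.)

0.31 M

From the Nernst equation, log Q = n(E° − E)/0.0592 = 6(1.53 − 1.581)/0.0592 = -5.169, so Q = 6.78 × 10^-6.
With Q = [Al³⁺]^2/[Pb²⁺]^3 and the known concentrations, [Pb²⁺]^3 in the denominator gives [Pb²⁺] = 0.31 M.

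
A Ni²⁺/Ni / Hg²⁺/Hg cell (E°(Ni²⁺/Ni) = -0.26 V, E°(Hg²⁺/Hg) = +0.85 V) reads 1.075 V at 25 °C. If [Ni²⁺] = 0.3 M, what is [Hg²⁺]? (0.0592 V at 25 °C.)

From the Nernst equation, log Q = n(E° − E)/0.0592 = 2(1.11 − 1.075)/0.0592 = 1.182, so Q = 15.2.
With Q = [Ni²⁺]/[Hg²⁺] and the known concentrations, [Hg²⁺] in the denominator gives [Hg²⁺] = 0.02 M.

0.02 M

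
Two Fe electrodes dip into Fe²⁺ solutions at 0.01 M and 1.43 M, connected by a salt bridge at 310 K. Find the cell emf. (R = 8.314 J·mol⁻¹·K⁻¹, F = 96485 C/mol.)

0.066 V

Both half-cells are Fe²⁺/Fe, so E°_cell = 0. The concentrated side is the cathode; the cell reaction moves Fe²⁺ from high to low concentration with n = 2.
Q = [Fe²⁺]_dilute/[Fe²⁺]_conc = 0.01/1.43 = 0.00699.
E = 0 − (RT/nF) ln Q = −((8.314×310)/(2×96485))(-4.963) = 0.0663 V.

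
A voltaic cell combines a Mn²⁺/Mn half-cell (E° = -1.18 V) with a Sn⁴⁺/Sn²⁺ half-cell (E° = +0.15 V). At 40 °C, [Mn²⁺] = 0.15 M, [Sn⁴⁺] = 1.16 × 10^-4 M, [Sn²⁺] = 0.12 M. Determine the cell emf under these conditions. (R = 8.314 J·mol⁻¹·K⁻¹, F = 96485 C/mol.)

1.26 V

The Sn⁴⁺/Sn²⁺ couple has the higher reduction potential and acts as the cathode, so E°_cell = +0.15 − (-1.18) = 1.33 V.
Balancing electrons gives n = 2; the reaction quotient is Q = [Mn²⁺]·[Sn²⁺]/[Sn⁴⁺] = 155.
E = E° − (RT/nF) ln Q = 1.33 − (8.314×313)/(2×96485) × (5.045) = 1.330 − 0.068 = 1.262 V.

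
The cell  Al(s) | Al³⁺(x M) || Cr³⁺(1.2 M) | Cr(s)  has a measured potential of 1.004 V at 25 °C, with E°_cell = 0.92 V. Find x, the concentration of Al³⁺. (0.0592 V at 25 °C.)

From the Nernst equation, log Q = n(E° − E)/0.0592 = 3(0.92 − 1.004)/0.0592 = -4.257, so Q = 5.54 × 10^-5.
With Q = [Al³⁺]/[Cr³⁺] and the known concentrations, [Al³⁺] in the numerator gives [Al³⁺] = 6.6 × 10^-5 M.

6.6 × 10^-5 M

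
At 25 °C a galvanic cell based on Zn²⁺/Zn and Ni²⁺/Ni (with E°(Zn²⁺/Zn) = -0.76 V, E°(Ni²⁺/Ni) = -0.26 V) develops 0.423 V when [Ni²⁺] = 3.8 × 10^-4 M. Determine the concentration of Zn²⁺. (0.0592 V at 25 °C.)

From the Nernst equation, log Q = n(E° − E)/0.0592 = 2(0.50 − 0.423)/0.0592 = 2.601, so Q = 399.
With Q = [Zn²⁺]/[Ni²⁺] and the known concentrations, [Zn²⁺] in the numerator gives [Zn²⁺] = 0.15 M.

0.15 M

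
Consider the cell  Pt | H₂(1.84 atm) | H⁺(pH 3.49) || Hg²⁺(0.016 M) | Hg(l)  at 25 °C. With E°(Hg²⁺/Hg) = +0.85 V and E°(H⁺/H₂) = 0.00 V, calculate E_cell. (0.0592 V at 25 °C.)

The Hg²⁺/Hg couple is the cathode, so E°_cell = 0.85 V; n = 2.
[H⁺] = 10^(−3.49) = 3.2 × 10^-4 M, and Q = [H⁺]^2 / ([Hg²⁺]·P(H₂)) = 3.56 × 10^-6.
E = E° − (0.0592/2) log Q = 0.85 − (0.0592/2)(-5.449) = 1.011 V.

1.01 V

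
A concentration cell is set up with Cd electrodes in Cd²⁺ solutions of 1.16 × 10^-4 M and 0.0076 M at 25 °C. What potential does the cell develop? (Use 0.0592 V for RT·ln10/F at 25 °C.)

Both half-cells are Cd²⁺/Cd, so E°_cell = 0. The concentrated side is the cathode; the cell reaction moves Cd²⁺ from high to low concentration with n = 2.
Q = [Cd²⁺]_dilute/[Cd²⁺]_conc = 1.16 × 10^-4/0.0076 = 0.0153.
E = 0 − (0.0592/2) log Q = −(0.0592/2)(-1.816) = 0.0538 V.

0.054 V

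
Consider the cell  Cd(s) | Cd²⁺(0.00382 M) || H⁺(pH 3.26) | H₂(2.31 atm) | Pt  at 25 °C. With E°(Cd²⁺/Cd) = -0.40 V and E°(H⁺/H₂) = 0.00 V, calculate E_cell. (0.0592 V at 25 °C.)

0.27 V

The hydrogen couple is the cathode, so E°_cell = 0.40 V; n = 2.
[H⁺] = 10^(−3.26) = 5.5 × 10^-4 M, and Q = [Cd²⁺]·P(H₂) / [H⁺]^2 = 2.92 × 10^4.
E = E° − (0.0592/2) log Q = 0.40 − (0.0592/2)(4.466) = 0.268 V.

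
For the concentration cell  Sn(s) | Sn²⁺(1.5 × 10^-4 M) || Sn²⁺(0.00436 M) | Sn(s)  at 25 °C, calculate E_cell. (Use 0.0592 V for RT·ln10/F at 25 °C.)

Both half-cells are Sn²⁺/Sn, so E°_cell = 0. The concentrated side is the cathode; the cell reaction moves Sn²⁺ from high to low concentration with n = 2.
Q = [Sn²⁺]_dilute/[Sn²⁺]_conc = 1.5 × 10^-4/0.00436 = 0.0344.
E = 0 − (0.0592/2) log Q = −(0.0592/2)(-1.463) = 0.0433 V.

0.043 V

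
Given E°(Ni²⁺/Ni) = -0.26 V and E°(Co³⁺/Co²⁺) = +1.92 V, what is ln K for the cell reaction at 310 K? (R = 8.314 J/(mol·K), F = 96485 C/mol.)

E°_cell = +1.92 − (-0.26) = 2.18 V, with n = 2 electrons transferred.
At equilibrium E = 0, so the Nernst equation gives ln K = nFE°/RT = (2)(96485)(2.18)/((8.314)(310)) = 163.22.

ln K = 163.2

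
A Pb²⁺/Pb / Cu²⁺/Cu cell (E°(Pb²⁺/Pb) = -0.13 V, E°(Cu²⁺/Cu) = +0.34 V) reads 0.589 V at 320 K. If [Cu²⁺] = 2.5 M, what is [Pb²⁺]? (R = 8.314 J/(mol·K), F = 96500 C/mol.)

4.5 × 10^-4 M

From the Nernst equation, ln Q = nF(E° − E)/RT = 2×96500×(0.47 − 0.589)/(8.314×320) = -8.633, so Q = 1.78 × 10^-4.
With Q = [Pb²⁺]/[Cu²⁺] and the known concentrations, [Pb²⁺] in the numerator gives [Pb²⁺] = 4.5 × 10^-4 M.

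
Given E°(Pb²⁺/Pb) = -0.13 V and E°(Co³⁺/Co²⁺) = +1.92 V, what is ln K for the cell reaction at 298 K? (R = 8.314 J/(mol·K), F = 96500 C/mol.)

E°_cell = +1.92 − (-0.13) = 2.05 V, with n = 2 electrons transferred.
At equilibrium E = 0, so the Nernst equation gives ln K = nFE°/RT = (2)(96500)(2.05)/((8.314)(298)) = 159.69.

ln K = 159.7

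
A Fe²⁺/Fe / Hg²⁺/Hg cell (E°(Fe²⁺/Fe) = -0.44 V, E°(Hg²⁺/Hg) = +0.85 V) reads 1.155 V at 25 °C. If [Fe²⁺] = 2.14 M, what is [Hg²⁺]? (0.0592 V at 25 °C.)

5.9 × 10^-5 M

From the Nernst equation, log Q = n(E° − E)/0.0592 = 2(1.29 − 1.155)/0.0592 = 4.561, so Q = 3.64 × 10^4.
With Q = [Fe²⁺]/[Hg²⁺] and the known concentrations, [Hg²⁺] in the denominator gives [Hg²⁺] = 5.9 × 10^-5 M.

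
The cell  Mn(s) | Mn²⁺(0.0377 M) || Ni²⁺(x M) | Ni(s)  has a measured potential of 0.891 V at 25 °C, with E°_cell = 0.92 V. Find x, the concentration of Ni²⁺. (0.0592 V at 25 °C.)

From the Nernst equation, log Q = n(E° − E)/0.0592 = 2(0.92 − 0.891)/0.0592 = 0.980, so Q = 9.54.
With Q = [Mn²⁺]/[Ni²⁺] and the known concentrations, [Ni²⁺] in the denominator gives [Ni²⁺] = 0.004 M.

0.004 M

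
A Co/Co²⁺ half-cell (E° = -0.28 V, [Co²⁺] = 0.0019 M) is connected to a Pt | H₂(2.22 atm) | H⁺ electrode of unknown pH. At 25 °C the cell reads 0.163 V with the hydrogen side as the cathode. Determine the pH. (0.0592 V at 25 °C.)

pH = 3.16

E°_cell = 0.28 V and n = 2.
log Q = n(E° − E)/0.0592 = 2×(0.28 − 0.163)/0.0592 = 3.953.
With Q = [Co²⁺]·P(H₂) / [H⁺]^2, solving for [H⁺] gives log[H⁺] = -3.164, so pH = 3.16.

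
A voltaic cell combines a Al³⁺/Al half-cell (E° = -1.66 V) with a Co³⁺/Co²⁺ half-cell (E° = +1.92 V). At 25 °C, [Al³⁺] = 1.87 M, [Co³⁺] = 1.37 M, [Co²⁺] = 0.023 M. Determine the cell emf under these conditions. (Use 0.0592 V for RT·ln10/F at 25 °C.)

The Co³⁺/Co²⁺ couple has the higher reduction potential and acts as the cathode, so E°_cell = +1.92 − (-1.66) = 3.58 V.
Balancing electrons gives n = 3; the reaction quotient is Q = [Al³⁺]·[Co²⁺]^3/[Co³⁺]^3 = 8.85 × 10^-6.
At 25 °C, E = E° − (0.0592/n) log Q = 3.58 − (0.0592/3)(-5.053) = 3.580 + 0.100 = 3.680 V.

3.68 V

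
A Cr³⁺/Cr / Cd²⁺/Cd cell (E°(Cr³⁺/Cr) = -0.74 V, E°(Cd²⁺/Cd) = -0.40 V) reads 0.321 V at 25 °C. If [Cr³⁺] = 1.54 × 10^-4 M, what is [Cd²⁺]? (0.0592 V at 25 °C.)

From the Nernst equation, log Q = n(E° − E)/0.0592 = 6(0.34 − 0.321)/0.0592 = 1.926, so Q = 84.3.
With Q = [Cr³⁺]^2/[Cd²⁺]^3 and the known concentrations, [Cd²⁺]^3 in the denominator gives [Cd²⁺] = 6.6 × 10^-4 M.

6.6 × 10^-4 M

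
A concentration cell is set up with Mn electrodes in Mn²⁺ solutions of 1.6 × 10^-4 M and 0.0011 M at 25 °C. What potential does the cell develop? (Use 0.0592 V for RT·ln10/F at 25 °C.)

Both half-cells are Mn²⁺/Mn, so E°_cell = 0. The concentrated side is the cathode; the cell reaction moves Mn²⁺ from high to low concentration with n = 2.
Q = [Mn²⁺]_dilute/[Mn²⁺]_conc = 1.6 × 10^-4/0.0011 = 0.145.
E = 0 − (0.0592/2) log Q = −(0.0592/2)(-0.837) = 0.0248 V.

0.025 V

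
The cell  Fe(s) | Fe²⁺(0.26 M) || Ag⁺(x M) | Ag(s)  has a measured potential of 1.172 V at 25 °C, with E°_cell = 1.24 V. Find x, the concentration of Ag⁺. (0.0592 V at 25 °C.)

From the Nernst equation, log Q = n(E° − E)/0.0592 = 2(1.24 − 1.172)/0.0592 = 2.297, so Q = 198.
With Q = [Fe²⁺]/[Ag⁺]^2 and the known concentrations, [Ag⁺]^2 in the denominator gives [Ag⁺] = 0.036 M.

0.036 M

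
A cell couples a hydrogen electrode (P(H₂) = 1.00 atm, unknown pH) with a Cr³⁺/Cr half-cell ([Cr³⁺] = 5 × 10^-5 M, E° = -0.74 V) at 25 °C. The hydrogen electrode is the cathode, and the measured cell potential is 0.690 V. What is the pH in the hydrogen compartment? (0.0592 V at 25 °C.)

pH = 2.28

E°_cell = 0.74 V and n = 6.
log Q = n(E° − E)/0.0592 = 6×(0.74 − 0.690)/0.0592 = 5.068.
With Q = [Cr³⁺]^2·P(H₂)^3 / [H⁺]^6, solving for [H⁺] gives log[H⁺] = -2.278, so pH = 2.28.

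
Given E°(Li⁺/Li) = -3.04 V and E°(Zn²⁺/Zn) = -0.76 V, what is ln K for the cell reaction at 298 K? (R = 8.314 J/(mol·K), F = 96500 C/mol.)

E°_cell = -0.76 − (-3.04) = 2.28 V, with n = 2 electrons transferred.
At equilibrium E = 0, so the Nernst equation gives ln K = nFE°/RT = (2)(96500)(2.28)/((8.314)(298)) = 177.61.

ln K = 177.6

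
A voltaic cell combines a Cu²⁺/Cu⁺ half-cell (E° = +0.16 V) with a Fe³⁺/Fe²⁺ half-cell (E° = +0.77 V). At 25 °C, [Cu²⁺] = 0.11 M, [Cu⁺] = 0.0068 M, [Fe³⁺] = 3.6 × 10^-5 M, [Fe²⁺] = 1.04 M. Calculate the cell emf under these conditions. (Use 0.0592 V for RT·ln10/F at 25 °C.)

0.274 V

The Fe³⁺/Fe²⁺ couple has the higher reduction potential and acts as the cathode, so E°_cell = +0.77 − (+0.16) = 0.61 V.
Balancing electrons gives n = 1; the reaction quotient is Q = [Cu²⁺]·[Fe²⁺]/([Cu⁺]·[Fe³⁺]) = 4.67 × 10^5.
At 25 °C, E = E° − (0.0592/n) log Q = 0.61 − (0.0592/1)(5.670) = 0.610 − 0.336 = 0.274 V.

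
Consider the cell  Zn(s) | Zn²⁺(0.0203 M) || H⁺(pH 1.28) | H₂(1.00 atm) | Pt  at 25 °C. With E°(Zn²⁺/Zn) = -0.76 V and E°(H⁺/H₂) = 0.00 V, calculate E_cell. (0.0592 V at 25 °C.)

The hydrogen couple is the cathode, so E°_cell = 0.76 V; n = 2.
[H⁺] = 10^(−1.28) = 0.052 M, and Q = [Zn²⁺]·P(H₂) / [H⁺]^2 = 7.37.
E = E° − (0.0592/2) log Q = 0.76 − (0.0592/2)(0.867) = 0.734 V.

0.73 V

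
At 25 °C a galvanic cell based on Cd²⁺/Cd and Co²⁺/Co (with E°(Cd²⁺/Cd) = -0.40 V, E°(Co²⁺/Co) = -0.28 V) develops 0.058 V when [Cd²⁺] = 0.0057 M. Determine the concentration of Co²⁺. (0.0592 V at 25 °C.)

4.6 × 10^-5 M

From the Nernst equation, log Q = n(E° − E)/0.0592 = 2(0.12 − 0.058)/0.0592 = 2.095, so Q = 124.
With Q = [Cd²⁺]/[Co²⁺] and the known concentrations, [Co²⁺] in the denominator gives [Co²⁺] = 4.6 × 10^-5 M.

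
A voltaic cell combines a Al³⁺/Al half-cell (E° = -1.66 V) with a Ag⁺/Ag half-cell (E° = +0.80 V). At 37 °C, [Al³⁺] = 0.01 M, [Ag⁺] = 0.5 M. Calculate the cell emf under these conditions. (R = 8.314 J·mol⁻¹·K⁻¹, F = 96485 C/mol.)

2.48 V

The Ag⁺/Ag couple has the higher reduction potential and acts as the cathode, so E°_cell = +0.80 − (-1.66) = 2.46 V.
Balancing electrons gives n = 3; the reaction quotient is Q = [Al³⁺]/[Ag⁺]^3 = 0.0800.
E = E° − (RT/nF) ln Q = 2.46 − (8.314×310)/(3×96485) × (-2.526) = 2.460 + 0.022 = 2.482 V.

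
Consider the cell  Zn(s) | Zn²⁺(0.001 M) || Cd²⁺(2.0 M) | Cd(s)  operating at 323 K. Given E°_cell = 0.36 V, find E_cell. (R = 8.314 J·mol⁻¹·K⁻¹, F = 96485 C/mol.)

0.466 V

Balancing electrons gives n = 2; the reaction quotient is Q = [Zn²⁺]/[Cd²⁺] = 5 × 10^-4.
E = E° − (RT/nF) ln Q = 0.36 − (8.314×323)/(2×96485) × (-7.601) = 0.360 + 0.106 = 0.466 V.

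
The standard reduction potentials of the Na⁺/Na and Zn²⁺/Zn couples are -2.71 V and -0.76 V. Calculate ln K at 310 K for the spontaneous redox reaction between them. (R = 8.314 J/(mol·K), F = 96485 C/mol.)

ln K = 146.0

E°_cell = -0.76 − (-2.71) = 1.95 V, with n = 2 electrons transferred.
At equilibrium E = 0, so the Nernst equation gives ln K = nFE°/RT = (2)(96485)(1.95)/((8.314)(310)) = 146.00.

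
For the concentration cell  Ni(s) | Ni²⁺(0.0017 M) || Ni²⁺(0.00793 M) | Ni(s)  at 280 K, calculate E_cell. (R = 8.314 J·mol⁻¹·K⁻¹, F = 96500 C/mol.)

0.019 V

Both half-cells are Ni²⁺/Ni, so E°_cell = 0. The concentrated side is the cathode; the cell reaction moves Ni²⁺ from high to low concentration with n = 2.
Q = [Ni²⁺]_dilute/[Ni²⁺]_conc = 0.0017/0.00793 = 0.214.
E = 0 − (RT/nF) ln Q = −((8.314×280)/(2×96500))(-1.540) = 0.0186 V.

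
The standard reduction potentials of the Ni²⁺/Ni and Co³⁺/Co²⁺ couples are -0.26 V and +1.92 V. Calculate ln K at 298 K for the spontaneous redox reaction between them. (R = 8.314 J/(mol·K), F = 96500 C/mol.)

E°_cell = +1.92 − (-0.26) = 2.18 V, with n = 2 electrons transferred.
At equilibrium E = 0, so the Nernst equation gives ln K = nFE°/RT = (2)(96500)(2.18)/((8.314)(298)) = 169.82.

ln K = 169.8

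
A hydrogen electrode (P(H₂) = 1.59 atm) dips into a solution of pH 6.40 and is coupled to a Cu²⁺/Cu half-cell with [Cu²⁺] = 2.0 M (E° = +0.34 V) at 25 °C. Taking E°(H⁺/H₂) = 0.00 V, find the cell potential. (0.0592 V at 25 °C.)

0.73 V

The Cu²⁺/Cu couple is the cathode, so E°_cell = 0.34 V; n = 2.
[H⁺] = 10^(−6.40) = 4 × 10^-7 M, and Q = [H⁺]^2 / ([Cu²⁺]·P(H₂)) = 4.98 × 10^-14.
E = E° − (0.0592/2) log Q = 0.34 − (0.0592/2)(-13.302) = 0.734 V.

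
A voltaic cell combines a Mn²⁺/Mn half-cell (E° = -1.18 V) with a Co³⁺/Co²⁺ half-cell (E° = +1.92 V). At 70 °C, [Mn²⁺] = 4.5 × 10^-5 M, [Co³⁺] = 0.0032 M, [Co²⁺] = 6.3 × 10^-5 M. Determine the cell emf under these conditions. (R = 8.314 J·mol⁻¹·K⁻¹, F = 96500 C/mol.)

The Co³⁺/Co²⁺ couple has the higher reduction potential and acts as the cathode, so E°_cell = +1.92 − (-1.18) = 3.10 V.
Balancing electrons gives n = 2; the reaction quotient is Q = [Mn²⁺]·[Co²⁺]^2/[Co³⁺]^2 = 1.74 × 10^-8.
E = E° − (RT/nF) ln Q = 3.10 − (8.314×343)/(2×96500) × (-17.864) = 3.100 + 0.264 = 3.364 V.

3.36 V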